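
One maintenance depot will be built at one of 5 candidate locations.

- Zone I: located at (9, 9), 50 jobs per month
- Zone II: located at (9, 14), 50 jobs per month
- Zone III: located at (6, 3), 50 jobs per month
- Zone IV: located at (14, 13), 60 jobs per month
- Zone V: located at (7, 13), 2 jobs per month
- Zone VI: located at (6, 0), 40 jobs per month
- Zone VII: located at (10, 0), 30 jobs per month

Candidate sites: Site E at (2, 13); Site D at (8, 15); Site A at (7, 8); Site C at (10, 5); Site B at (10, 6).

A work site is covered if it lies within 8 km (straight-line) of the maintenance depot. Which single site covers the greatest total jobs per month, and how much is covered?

Site B, covering 172

Coverage radius r = 8 km; a point is covered iff (Δx)²+(Δy)² ≤ 8² = 64.
  Site E (2, 13): covers {Zone II, Zone V} → 52
  Site D (8, 15): covers {Zone I, Zone II, Zone IV, Zone V} → 162
  Site A (7, 8): covers {Zone I, Zone II, Zone III, Zone V} → 152
  Site C (10, 5): covers {Zone I, Zone III, Zone VI, Zone VII} → 170
  Site B (10, 6): covers {Zone I, Zone III, Zone V, Zone VI, Zone VII} → 172
Maximum coverage at Site B: 172 jobs per month.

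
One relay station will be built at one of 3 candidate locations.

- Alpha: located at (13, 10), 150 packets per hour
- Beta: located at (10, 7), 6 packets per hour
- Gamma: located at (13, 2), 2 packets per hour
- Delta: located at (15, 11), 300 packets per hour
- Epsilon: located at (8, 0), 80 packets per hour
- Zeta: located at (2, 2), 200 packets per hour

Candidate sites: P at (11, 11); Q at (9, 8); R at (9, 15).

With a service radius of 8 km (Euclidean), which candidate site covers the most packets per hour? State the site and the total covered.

Q, covering 458

Coverage radius r = 8 km; a point is covered iff (Δx)²+(Δy)² ≤ 8² = 64.
  P (11, 11): covers {Alpha, Beta, Delta} → 456
  Q (9, 8): covers {Alpha, Beta, Gamma, Delta} → 458
  R (9, 15): covers {Alpha, Delta} → 450
Maximum coverage at Q: 458 packets per hour.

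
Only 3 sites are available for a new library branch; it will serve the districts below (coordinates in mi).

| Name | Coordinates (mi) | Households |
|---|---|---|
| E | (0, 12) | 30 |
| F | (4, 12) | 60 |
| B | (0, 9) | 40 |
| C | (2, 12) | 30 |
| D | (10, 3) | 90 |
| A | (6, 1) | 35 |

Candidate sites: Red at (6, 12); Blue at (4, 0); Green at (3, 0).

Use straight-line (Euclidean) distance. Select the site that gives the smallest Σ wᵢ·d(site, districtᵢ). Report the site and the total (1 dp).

Red, total 1959.7 mi

Total weighted distance at each candidate:
  Red (6, 12): total = 1959.7
  Blue (4, 0): total = 2540.4
  Green (3, 0): total = 2630.4
Minimum is at Red with total 1959.7 mi.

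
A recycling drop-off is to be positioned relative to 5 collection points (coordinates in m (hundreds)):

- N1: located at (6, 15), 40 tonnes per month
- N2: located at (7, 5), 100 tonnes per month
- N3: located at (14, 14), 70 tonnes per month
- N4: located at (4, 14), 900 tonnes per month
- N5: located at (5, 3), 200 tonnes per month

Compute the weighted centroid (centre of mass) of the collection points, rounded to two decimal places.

(4.98, 11.66)

The minimiser of Σwᵢ‖p−pᵢ‖² is the weighted centroid p* = (Σwᵢpᵢ)/(Σwᵢ).
Σwᵢ = 1310.
Σwᵢxᵢ = 40·6 + 100·7 + 70·14 + 900·4 + 200·5 = 6520.
Σwᵢyᵢ = 40·15 + 100·5 + 70·14 + 900·14 + 200·3 = 15280.
x* = 6520/1310 = 4.98, y* = 15280/1310 = 11.66.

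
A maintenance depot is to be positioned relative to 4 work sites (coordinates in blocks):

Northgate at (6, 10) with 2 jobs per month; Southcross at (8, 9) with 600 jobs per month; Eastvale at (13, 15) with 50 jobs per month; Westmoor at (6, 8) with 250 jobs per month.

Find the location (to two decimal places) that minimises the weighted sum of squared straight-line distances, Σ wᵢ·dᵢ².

(7.72, 9.06)

The minimiser of Σwᵢ‖p−pᵢ‖² is the weighted centroid p* = (Σwᵢpᵢ)/(Σwᵢ).
Σwᵢ = 902.
Σwᵢxᵢ = 2·6 + 600·8 + 50·13 + 250·6 = 6962.
Σwᵢyᵢ = 2·10 + 600·9 + 50·15 + 250·8 = 8170.
x* = 6962/902 = 7.72, y* = 8170/902 = 9.06.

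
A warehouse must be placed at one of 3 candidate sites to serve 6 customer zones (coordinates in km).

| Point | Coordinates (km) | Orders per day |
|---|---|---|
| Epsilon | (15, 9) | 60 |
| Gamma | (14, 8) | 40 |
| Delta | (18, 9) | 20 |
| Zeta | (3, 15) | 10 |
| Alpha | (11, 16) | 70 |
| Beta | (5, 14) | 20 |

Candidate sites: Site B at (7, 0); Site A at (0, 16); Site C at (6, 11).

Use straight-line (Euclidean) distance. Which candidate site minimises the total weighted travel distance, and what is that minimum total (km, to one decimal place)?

Site C, total 1746.5 km

Total weighted distance at each candidate:
  Site B (7, 0): total = 3024.5
  Site A (0, 16): total = 2933.7
  Site C (6, 11): total = 1746.5
Minimum is at Site C with total 1746.5 km.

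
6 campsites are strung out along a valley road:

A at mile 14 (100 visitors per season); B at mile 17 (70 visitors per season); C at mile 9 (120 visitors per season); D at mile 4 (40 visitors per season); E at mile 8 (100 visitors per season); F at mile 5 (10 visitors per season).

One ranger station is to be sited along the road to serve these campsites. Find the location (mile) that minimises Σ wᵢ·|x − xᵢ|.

x = 9

For a sum of weighted absolute distances on a line, the optimum is the weighted median (not the mean). Total weight W = 440; half-weight = 220.
Sort by position and accumulate weight:
  mile 4 (D, w=40) → cum 40
  mile 5 (F, w=10) → cum 50
  mile 8 (E, w=100) → cum 150
  mile 9 (C, w=120) → cum 270  ≥ 220 → median here
  mile 14 (A, w=100) → cum 370
  mile 17 (B, w=70) → cum 440
Optimal location: mile 9.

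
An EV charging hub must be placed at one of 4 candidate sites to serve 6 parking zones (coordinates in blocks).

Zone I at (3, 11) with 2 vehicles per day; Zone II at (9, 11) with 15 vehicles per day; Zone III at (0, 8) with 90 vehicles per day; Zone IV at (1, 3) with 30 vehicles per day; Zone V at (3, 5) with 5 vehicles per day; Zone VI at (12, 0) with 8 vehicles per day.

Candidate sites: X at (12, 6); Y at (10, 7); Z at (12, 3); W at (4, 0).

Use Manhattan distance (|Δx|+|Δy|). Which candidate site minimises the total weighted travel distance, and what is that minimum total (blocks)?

Y, total 1594 blocks

Total weighted distance at each candidate:
  X (12, 6): total = 1926
  Y (10, 7): total = 1594
  Z (12, 3): total = 2138
  W (4, 0): total = 1618
Minimum is at Y with total 1594 blocks.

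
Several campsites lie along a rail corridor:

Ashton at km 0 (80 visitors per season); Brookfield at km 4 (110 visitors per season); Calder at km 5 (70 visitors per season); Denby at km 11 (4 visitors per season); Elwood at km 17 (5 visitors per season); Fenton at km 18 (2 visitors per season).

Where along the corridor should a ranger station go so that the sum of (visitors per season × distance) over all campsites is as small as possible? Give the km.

For a sum of weighted absolute distances on a line, the optimum is the weighted median (not the mean). Total weight W = 271; half-weight = 135.5.
Sort by position and accumulate weight:
  km 0 (Ashton, w=80) → cum 80
  km 4 (Brookfield, w=110) → cum 190  ≥ 135.5 → median here
  km 5 (Calder, w=70) → cum 260
  km 11 (Denby, w=4) → cum 264
  km 17 (Elwood, w=5) → cum 269
  km 18 (Fenton, w=2) → cum 271
Optimal location: km 4.

x = 4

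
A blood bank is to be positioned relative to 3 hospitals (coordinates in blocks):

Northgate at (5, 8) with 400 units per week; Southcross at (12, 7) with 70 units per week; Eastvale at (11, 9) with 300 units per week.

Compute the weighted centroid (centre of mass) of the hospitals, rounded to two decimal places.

The minimiser of Σwᵢ‖p−pᵢ‖² is the weighted centroid p* = (Σwᵢpᵢ)/(Σwᵢ).
Σwᵢ = 770.
Σwᵢxᵢ = 400·5 + 70·12 + 300·11 = 6140.
Σwᵢyᵢ = 400·8 + 70·7 + 300·9 = 6390.
x* = 6140/770 = 7.97, y* = 6390/770 = 8.30.

(7.97, 8.30)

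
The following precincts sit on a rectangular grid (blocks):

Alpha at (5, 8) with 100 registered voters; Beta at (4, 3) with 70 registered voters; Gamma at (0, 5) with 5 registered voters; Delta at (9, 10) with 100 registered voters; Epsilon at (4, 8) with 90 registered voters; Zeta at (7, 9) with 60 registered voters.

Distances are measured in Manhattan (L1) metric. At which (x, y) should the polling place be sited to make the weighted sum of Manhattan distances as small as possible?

Manhattan distance separates: Σwᵢ(|x−xᵢ|+|y−yᵢ|) = Σwᵢ|x−xᵢ| + Σwᵢ|y−yᵢ|, so x and y are optimised independently as 1-D weighted medians.
Total weight W = 425; half = 212.5.
x-coordinate, sorted with cumulative weight:
  x=0 (Gamma, w=5) cum 5
  x=4 (Beta, w=70) cum 75
  x=4 (Epsilon, w=90) cum 165
  x=5 (Alpha, w=100) cum 265  ← median
  x=7 (Zeta, w=60) cum 325
  x=9 (Delta, w=100) cum 425
⇒ x* = 5
y-coordinate, sorted with cumulative weight:
  y=3 (Beta, w=70) cum 70
  y=5 (Gamma, w=5) cum 75
  y=8 (Alpha, w=100) cum 175
  y=8 (Epsilon, w=90) cum 265  ← median
  y=9 (Zeta, w=60) cum 325
  y=10 (Delta, w=100) cum 425
⇒ y* = 8

(5, 8)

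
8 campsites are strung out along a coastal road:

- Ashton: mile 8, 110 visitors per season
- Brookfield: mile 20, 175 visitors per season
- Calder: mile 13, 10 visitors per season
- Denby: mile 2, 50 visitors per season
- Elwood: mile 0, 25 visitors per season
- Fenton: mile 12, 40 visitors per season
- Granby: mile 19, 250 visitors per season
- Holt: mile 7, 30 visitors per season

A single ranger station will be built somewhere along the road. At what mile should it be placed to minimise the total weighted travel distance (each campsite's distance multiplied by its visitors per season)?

For a sum of weighted absolute distances on a line, the optimum is the weighted median (not the mean). Total weight W = 690; half-weight = 345.
Sort by position and accumulate weight:
  mile 0 (Elwood, w=25) → cum 25
  mile 2 (Denby, w=50) → cum 75
  mile 7 (Holt, w=30) → cum 105
  mile 8 (Ashton, w=110) → cum 215
  mile 12 (Fenton, w=40) → cum 255
  mile 13 (Calder, w=10) → cum 265
  mile 19 (Granby, w=250) → cum 515  ≥ 345 → median here
  mile 20 (Brookfield, w=175) → cum 690
Optimal location: mile 19.

x = 19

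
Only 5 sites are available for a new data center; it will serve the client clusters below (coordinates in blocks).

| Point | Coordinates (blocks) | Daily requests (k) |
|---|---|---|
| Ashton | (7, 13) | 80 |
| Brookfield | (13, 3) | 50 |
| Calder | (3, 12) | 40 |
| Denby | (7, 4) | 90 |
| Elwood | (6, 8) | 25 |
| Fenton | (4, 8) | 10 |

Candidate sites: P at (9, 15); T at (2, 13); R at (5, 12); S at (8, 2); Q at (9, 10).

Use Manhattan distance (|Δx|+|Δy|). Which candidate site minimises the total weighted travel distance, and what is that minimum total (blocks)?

Total weighted distance at each candidate:
  P (9, 15): total = 3020
  T (2, 13): total = 3085
  R (5, 12): total = 2245
  S (8, 2): total = 2430
  Q (9, 10): total = 2185
Minimum is at Q with total 2185 blocks.

Q, total 2185 blocks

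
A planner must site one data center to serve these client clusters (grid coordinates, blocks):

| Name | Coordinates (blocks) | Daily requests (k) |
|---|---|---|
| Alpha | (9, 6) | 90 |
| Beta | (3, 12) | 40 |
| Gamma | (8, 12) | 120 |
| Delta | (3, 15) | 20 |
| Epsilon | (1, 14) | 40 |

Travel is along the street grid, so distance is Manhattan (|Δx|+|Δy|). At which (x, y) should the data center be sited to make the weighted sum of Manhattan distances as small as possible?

(8, 12)

Manhattan distance separates: Σwᵢ(|x−xᵢ|+|y−yᵢ|) = Σwᵢ|x−xᵢ| + Σwᵢ|y−yᵢ|, so x and y are optimised independently as 1-D weighted medians.
Total weight W = 310; half = 155.
x-coordinate, sorted with cumulative weight:
  x=1 (Epsilon, w=40) cum 40
  x=3 (Beta, w=40) cum 80
  x=3 (Delta, w=20) cum 100
  x=8 (Gamma, w=120) cum 220  ← median
  x=9 (Alpha, w=90) cum 310
⇒ x* = 8
y-coordinate, sorted with cumulative weight:
  y=6 (Alpha, w=90) cum 90
  y=12 (Beta, w=40) cum 130
  y=12 (Gamma, w=120) cum 250  ← median
  y=14 (Epsilon, w=40) cum 290
  y=15 (Delta, w=20) cum 310
⇒ y* = 12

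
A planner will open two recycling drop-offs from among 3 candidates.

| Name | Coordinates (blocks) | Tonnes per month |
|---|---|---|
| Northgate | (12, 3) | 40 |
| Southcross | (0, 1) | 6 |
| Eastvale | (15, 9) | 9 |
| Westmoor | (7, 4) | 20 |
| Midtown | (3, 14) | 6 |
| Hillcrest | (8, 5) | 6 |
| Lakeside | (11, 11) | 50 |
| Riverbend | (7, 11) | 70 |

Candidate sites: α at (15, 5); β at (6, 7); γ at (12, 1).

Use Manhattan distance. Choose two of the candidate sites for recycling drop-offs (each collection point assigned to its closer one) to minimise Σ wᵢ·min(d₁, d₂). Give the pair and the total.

{β, γ}, total 1215

Evaluate every pair (each demand assigned to the nearer of the two):
  {β, γ}: total = 1215
  {α, β}: total = 1272
  {α, γ}: total = 1996
Best pair: {β, γ} with total 1215.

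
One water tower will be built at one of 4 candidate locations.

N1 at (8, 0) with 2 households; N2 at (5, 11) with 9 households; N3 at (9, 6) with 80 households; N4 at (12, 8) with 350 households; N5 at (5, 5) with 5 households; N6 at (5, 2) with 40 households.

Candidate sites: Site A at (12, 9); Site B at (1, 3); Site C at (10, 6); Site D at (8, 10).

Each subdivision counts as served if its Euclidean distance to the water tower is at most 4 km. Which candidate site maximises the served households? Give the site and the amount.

Site C, covering 430

Coverage radius r = 4 km; a point is covered iff (Δx)²+(Δy)² ≤ 4² = 16.
  Site A (12, 9): covers {N4} → 350
  Site B (1, 3): covers {none} → 0
  Site C (10, 6): covers {N3, N4} → 430
  Site D (8, 10): covers {N2} → 9
Maximum coverage at Site C: 430 households.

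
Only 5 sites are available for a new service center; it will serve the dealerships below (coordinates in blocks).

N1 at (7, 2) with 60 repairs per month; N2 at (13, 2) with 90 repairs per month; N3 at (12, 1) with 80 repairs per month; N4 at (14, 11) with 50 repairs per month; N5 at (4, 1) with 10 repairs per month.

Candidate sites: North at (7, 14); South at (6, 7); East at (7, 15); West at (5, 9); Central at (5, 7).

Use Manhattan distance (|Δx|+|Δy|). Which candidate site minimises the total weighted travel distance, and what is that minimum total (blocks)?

South, total 3080 blocks

Total weighted distance at each candidate:
  North (7, 14): total = 4440
  South (6, 7): total = 3080
  East (7, 15): total = 4730
  West (5, 9): total = 3730
  Central (5, 7): total = 3350
Minimum is at South with total 3080 blocks.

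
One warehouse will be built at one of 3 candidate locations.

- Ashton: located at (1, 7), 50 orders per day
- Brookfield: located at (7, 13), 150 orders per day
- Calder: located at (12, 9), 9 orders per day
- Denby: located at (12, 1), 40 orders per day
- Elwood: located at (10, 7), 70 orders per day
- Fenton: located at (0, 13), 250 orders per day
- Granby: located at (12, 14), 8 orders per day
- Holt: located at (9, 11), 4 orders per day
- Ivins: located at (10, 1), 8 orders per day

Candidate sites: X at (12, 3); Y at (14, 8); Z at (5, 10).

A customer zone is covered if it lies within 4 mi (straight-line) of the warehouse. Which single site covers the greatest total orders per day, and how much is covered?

Coverage radius r = 4 mi; a point is covered iff (Δx)²+(Δy)² ≤ 4² = 16.
  X (12, 3): covers {Denby, Ivins} → 48
  Y (14, 8): covers {Calder} → 9
  Z (5, 10): covers {Brookfield} → 150
Maximum coverage at Z: 150 orders per day.

Z, covering 150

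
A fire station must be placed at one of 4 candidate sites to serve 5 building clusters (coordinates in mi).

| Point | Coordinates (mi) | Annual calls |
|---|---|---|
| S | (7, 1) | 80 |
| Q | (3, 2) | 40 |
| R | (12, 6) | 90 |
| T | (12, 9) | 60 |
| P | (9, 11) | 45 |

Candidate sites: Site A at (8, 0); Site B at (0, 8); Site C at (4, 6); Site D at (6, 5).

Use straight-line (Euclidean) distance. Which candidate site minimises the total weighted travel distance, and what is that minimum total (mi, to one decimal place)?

Site D, total 1781.5 mi

Total weighted distance at each candidate:
  Site A (8, 0): total = 2065.5
  Site B (0, 8): total = 3304.6
  Site C (4, 6): total = 2182.2
  Site D (6, 5): total = 1781.5
Minimum is at Site D with total 1781.5 mi.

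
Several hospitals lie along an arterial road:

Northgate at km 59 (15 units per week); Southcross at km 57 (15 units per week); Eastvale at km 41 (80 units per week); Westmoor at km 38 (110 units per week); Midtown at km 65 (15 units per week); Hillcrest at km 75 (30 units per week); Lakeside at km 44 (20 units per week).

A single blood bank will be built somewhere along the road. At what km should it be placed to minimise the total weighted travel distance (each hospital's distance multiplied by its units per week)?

x = 41

For a sum of weighted absolute distances on a line, the optimum is the weighted median (not the mean). Total weight W = 285; half-weight = 142.5.
Sort by position and accumulate weight:
  km 38 (Westmoor, w=110) → cum 110
  km 41 (Eastvale, w=80) → cum 190  ≥ 142.5 → median here
  km 44 (Lakeside, w=20) → cum 210
  km 57 (Southcross, w=15) → cum 225
  km 59 (Northgate, w=15) → cum 240
  km 65 (Midtown, w=15) → cum 255
  km 75 (Hillcrest, w=30) → cum 285
Optimal location: km 41.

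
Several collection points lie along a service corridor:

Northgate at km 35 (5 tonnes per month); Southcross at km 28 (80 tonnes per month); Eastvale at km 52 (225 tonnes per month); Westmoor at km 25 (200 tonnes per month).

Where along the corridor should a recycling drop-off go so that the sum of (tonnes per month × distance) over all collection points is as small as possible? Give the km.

For a sum of weighted absolute distances on a line, the optimum is the weighted median (not the mean). Total weight W = 510; half-weight = 255.
Sort by position and accumulate weight:
  km 25 (Westmoor, w=200) → cum 200
  km 28 (Southcross, w=80) → cum 280  ≥ 255 → median here
  km 35 (Northgate, w=5) → cum 285
  km 52 (Eastvale, w=225) → cum 510
Optimal location: km 28.

x = 28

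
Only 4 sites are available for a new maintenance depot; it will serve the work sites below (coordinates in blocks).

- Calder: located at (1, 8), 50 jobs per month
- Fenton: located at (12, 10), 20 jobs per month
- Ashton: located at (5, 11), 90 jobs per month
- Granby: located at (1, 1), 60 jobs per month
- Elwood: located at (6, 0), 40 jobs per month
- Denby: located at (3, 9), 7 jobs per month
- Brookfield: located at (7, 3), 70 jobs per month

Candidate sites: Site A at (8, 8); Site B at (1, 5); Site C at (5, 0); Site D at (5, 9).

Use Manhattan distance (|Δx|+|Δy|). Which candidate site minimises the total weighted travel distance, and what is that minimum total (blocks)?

Total weighted distance at each candidate:
  Site A (8, 8): total = 2712
  Site B (1, 5): total = 2612
  Site C (5, 0): total = 2697
  Site D (5, 9): total = 2284
Minimum is at Site D with total 2284 blocks.

Site D, total 2284 blocks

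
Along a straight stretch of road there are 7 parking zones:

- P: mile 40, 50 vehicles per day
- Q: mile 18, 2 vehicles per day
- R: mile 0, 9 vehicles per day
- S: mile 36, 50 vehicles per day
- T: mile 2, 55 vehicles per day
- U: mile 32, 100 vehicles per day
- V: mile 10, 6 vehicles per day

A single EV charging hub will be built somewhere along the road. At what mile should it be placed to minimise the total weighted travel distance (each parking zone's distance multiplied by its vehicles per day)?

For a sum of weighted absolute distances on a line, the optimum is the weighted median (not the mean). Total weight W = 272; half-weight = 136.
Sort by position and accumulate weight:
  mile 0 (R, w=9) → cum 9
  mile 2 (T, w=55) → cum 64
  mile 10 (V, w=6) → cum 70
  mile 18 (Q, w=2) → cum 72
  mile 32 (U, w=100) → cum 172  ≥ 136 → median here
  mile 36 (S, w=50) → cum 222
  mile 40 (P, w=50) → cum 272
Optimal location: mile 32.

x = 32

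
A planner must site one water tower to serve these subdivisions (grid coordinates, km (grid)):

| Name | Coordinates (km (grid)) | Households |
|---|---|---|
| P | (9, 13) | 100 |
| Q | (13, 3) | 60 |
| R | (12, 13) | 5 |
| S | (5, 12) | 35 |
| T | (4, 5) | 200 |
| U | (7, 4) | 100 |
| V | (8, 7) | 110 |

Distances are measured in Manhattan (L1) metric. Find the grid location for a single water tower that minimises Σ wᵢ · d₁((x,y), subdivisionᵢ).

Manhattan distance separates: Σwᵢ(|x−xᵢ|+|y−yᵢ|) = Σwᵢ|x−xᵢ| + Σwᵢ|y−yᵢ|, so x and y are optimised independently as 1-D weighted medians.
Total weight W = 610; half = 305.
x-coordinate, sorted with cumulative weight:
  x=4 (T, w=200) cum 200
  x=5 (S, w=35) cum 235
  x=7 (U, w=100) cum 335  ← median
  x=8 (V, w=110) cum 445
  x=9 (P, w=100) cum 545
  x=12 (R, w=5) cum 550
  x=13 (Q, w=60) cum 610
⇒ x* = 7
y-coordinate, sorted with cumulative weight:
  y=3 (Q, w=60) cum 60
  y=4 (U, w=100) cum 160
  y=5 (T, w=200) cum 360  ← median
  y=7 (V, w=110) cum 470
  y=12 (S, w=35) cum 505
  y=13 (P, w=100) cum 605
  y=13 (R, w=5) cum 610
⇒ y* = 5

(7, 5)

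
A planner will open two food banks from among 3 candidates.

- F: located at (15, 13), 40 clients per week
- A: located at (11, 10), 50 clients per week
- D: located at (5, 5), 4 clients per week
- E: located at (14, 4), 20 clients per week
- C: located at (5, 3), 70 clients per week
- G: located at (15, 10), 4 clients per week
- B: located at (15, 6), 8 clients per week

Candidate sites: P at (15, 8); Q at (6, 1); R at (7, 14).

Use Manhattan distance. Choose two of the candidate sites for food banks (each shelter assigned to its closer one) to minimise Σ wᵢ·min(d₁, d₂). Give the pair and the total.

Evaluate every pair (each demand assigned to the nearer of the two):
  {P, Q}: total = 854
  {Q, R}: total = 1370
  {P, R}: total = 1578
Best pair: {P, Q} with total 854.

{P, Q}, total 854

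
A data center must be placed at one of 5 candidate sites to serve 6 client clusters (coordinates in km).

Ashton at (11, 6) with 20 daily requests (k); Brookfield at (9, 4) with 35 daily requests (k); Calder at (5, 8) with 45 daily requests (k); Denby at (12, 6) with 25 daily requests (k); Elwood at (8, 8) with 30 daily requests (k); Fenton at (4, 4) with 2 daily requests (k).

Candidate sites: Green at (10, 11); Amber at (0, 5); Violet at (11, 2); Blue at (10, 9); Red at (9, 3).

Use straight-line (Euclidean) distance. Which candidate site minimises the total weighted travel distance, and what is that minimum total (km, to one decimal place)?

Blue, total 644.0 km

Total weighted distance at each candidate:
  Green (10, 11): total = 873.1
  Amber (0, 5): total = 1365.8
  Violet (11, 2): total = 879.7
  Blue (10, 9): total = 644.0
  Red (9, 3): total = 664.5
Minimum is at Blue with total 644.0 km.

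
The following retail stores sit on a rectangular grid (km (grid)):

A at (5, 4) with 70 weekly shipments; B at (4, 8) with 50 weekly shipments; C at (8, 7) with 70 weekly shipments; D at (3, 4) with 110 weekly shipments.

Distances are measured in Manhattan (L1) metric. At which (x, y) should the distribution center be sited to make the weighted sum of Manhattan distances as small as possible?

Manhattan distance separates: Σwᵢ(|x−xᵢ|+|y−yᵢ|) = Σwᵢ|x−xᵢ| + Σwᵢ|y−yᵢ|, so x and y are optimised independently as 1-D weighted medians.
Total weight W = 300; half = 150.
x-coordinate, sorted with cumulative weight:
  x=3 (D, w=110) cum 110
  x=4 (B, w=50) cum 160  ← median
  x=5 (A, w=70) cum 230
  x=8 (C, w=70) cum 300
⇒ x* = 4
y-coordinate, sorted with cumulative weight:
  y=4 (A, w=70) cum 70
  y=4 (D, w=110) cum 180  ← median
  y=7 (C, w=70) cum 250
  y=8 (B, w=50) cum 300
⇒ y* = 4

(4, 4)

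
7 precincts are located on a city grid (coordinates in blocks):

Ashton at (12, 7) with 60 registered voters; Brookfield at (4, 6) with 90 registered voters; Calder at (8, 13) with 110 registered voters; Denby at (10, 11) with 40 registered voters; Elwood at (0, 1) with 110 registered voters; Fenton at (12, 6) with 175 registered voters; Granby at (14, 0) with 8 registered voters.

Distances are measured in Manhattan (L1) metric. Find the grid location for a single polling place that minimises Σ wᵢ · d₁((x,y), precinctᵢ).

(8, 6)

Manhattan distance separates: Σwᵢ(|x−xᵢ|+|y−yᵢ|) = Σwᵢ|x−xᵢ| + Σwᵢ|y−yᵢ|, so x and y are optimised independently as 1-D weighted medians.
Total weight W = 593; half = 296.5.
x-coordinate, sorted with cumulative weight:
  x=0 (Elwood, w=110) cum 110
  x=4 (Brookfield, w=90) cum 200
  x=8 (Calder, w=110) cum 310  ← median
  x=10 (Denby, w=40) cum 350
  x=12 (Ashton, w=60) cum 410
  x=12 (Fenton, w=175) cum 585
  x=14 (Granby, w=8) cum 593
⇒ x* = 8
y-coordinate, sorted with cumulative weight:
  y=0 (Granby, w=8) cum 8
  y=1 (Elwood, w=110) cum 118
  y=6 (Brookfield, w=90) cum 208
  y=6 (Fenton, w=175) cum 383  ← median
  y=7 (Ashton, w=60) cum 443
  y=11 (Denby, w=40) cum 483
  y=13 (Calder, w=110) cum 593
⇒ y* = 6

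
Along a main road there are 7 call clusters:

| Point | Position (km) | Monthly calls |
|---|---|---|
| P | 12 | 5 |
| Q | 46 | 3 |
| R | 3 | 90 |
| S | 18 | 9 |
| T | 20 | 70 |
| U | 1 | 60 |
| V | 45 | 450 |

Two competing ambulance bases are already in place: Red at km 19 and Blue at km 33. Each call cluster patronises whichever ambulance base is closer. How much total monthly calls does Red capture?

The indifferent point is the midpoint (19+33)/2 = 26; call clusters left of it (closer to Red at 19) go to Red, those right go to Blue.
  U at 1 (w=60) → Red
  R at 3 (w=90) → Red
  P at 12 (w=5) → Red
  S at 18 (w=9) → Red
  T at 20 (w=70) → Red
  V at 45 (w=450) → Blue
  Q at 46 (w=3) → Blue
Red captures 234; Blue captures 453.

234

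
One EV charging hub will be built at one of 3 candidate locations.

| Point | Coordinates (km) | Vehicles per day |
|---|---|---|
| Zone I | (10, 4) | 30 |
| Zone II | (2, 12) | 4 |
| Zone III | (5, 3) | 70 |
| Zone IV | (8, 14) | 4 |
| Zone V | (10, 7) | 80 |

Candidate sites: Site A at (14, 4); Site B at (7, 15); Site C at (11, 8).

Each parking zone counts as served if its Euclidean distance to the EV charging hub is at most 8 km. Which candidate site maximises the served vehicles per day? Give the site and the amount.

Coverage radius r = 8 km; a point is covered iff (Δx)²+(Δy)² ≤ 8² = 64.
  Site A (14, 4): covers {Zone I, Zone V} → 110
  Site B (7, 15): covers {Zone II, Zone IV} → 8
  Site C (11, 8): covers {Zone I, Zone III, Zone IV, Zone V} → 184
Maximum coverage at Site C: 184 vehicles per day.

Site C, covering 184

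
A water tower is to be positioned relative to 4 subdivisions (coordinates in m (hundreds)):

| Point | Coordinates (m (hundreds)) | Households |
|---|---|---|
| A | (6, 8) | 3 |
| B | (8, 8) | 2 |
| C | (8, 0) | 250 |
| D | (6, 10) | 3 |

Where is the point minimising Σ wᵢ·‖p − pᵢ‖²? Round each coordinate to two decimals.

(7.95, 0.27)

The minimiser of Σwᵢ‖p−pᵢ‖² is the weighted centroid p* = (Σwᵢpᵢ)/(Σwᵢ).
Σwᵢ = 258.
Σwᵢxᵢ = 3·6 + 2·8 + 250·8 + 3·6 = 2052.
Σwᵢyᵢ = 3·8 + 2·8 + 250·0 + 3·10 = 70.
x* = 2052/258 = 7.95, y* = 70/258 = 0.27.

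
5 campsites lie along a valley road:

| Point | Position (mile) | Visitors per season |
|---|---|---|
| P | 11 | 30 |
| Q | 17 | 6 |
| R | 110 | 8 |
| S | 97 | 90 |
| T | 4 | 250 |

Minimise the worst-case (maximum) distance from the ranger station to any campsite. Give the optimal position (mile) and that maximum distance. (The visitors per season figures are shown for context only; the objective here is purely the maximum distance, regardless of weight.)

The 1-center on a line is the midpoint of the two extreme points: leftmost at 4, rightmost at 110.
Optimal location = (4 + 110)/2 = 57; maximum distance = (110 − 4)/2 = 53.

location 57, max distance 53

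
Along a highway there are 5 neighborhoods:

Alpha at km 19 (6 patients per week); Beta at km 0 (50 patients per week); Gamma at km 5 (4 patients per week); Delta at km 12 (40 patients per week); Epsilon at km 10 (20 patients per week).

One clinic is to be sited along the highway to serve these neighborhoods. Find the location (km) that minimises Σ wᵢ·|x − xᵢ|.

For a sum of weighted absolute distances on a line, the optimum is the weighted median (not the mean). Total weight W = 120; half-weight = 60.
Sort by position and accumulate weight:
  km 0 (Beta, w=50) → cum 50
  km 5 (Gamma, w=4) → cum 54
  km 10 (Epsilon, w=20) → cum 74  ≥ 60 → median here
  km 12 (Delta, w=40) → cum 114
  km 19 (Alpha, w=6) → cum 120
Optimal location: km 10.

x = 10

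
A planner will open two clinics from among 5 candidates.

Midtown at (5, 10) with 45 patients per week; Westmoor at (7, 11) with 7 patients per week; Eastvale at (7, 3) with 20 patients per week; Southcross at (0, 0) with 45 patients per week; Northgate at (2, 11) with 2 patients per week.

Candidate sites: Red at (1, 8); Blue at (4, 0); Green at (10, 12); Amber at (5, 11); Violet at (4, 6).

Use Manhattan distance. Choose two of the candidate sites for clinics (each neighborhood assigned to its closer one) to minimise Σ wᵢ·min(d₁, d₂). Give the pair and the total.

Evaluate every pair (each demand assigned to the nearer of the two):
  {Blue, Amber}: total = 365
  {Blue, Violet}: total = 595
  {Amber, Violet}: total = 635
  {Red, Blue}: total = 641
  {Blue, Green}: total = 661
  {Red, Amber}: total = 670
  {Red, Violet}: total = 814
  {Green, Violet}: total = 837
  {Red, Green}: total = 931
  {Green, Amber}: total = 985
Best pair: {Blue, Amber} with total 365.

{Blue, Amber}, total 365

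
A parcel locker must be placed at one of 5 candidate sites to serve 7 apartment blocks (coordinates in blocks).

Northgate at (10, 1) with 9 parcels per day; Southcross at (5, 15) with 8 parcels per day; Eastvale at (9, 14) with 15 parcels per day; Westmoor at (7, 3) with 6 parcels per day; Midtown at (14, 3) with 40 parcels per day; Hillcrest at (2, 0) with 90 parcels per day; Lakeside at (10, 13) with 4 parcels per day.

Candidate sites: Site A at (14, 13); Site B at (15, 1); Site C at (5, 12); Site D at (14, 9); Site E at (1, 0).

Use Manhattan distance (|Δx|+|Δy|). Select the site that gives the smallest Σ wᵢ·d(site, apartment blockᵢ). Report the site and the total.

Total weighted distance at each candidate:
  Site A (14, 13): total = 3090
  Site B (15, 1): total = 2030
  Site C (5, 12): total = 2418
  Site D (14, 9): total = 2618
  Site E (1, 0): total = 1444
Minimum is at Site E with total 1444 blocks.

Site E, total 1444 blocks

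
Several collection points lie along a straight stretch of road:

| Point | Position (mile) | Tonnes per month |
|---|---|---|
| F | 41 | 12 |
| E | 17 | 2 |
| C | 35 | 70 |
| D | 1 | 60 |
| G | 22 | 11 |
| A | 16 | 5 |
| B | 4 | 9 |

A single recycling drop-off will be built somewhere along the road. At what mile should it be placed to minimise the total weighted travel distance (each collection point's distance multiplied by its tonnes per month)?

For a sum of weighted absolute distances on a line, the optimum is the weighted median (not the mean). Total weight W = 169; half-weight = 84.5.
Sort by position and accumulate weight:
  mile 1 (D, w=60) → cum 60
  mile 4 (B, w=9) → cum 69
  mile 16 (A, w=5) → cum 74
  mile 17 (E, w=2) → cum 76
  mile 22 (G, w=11) → cum 87  ≥ 84.5 → median here
  mile 35 (C, w=70) → cum 157
  mile 41 (F, w=12) → cum 169
Optimal location: mile 22.

x = 22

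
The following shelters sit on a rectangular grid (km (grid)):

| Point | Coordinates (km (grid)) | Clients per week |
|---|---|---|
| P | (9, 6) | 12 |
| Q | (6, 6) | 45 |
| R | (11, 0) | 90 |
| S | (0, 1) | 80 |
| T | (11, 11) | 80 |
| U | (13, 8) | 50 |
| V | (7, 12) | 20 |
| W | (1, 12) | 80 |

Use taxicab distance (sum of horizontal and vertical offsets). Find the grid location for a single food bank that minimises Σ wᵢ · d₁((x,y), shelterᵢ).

Manhattan distance separates: Σwᵢ(|x−xᵢ|+|y−yᵢ|) = Σwᵢ|x−xᵢ| + Σwᵢ|y−yᵢ|, so x and y are optimised independently as 1-D weighted medians.
Total weight W = 457; half = 228.5.
x-coordinate, sorted with cumulative weight:
  x=0 (S, w=80) cum 80
  x=1 (W, w=80) cum 160
  x=6 (Q, w=45) cum 205
  x=7 (V, w=20) cum 225
  x=9 (P, w=12) cum 237  ← median
  x=11 (R, w=90) cum 327
  x=11 (T, w=80) cum 407
  x=13 (U, w=50) cum 457
⇒ x* = 9
y-coordinate, sorted with cumulative weight:
  y=0 (R, w=90) cum 90
  y=1 (S, w=80) cum 170
  y=6 (P, w=12) cum 182
  y=6 (Q, w=45) cum 227
  y=8 (U, w=50) cum 277  ← median
  y=11 (T, w=80) cum 357
  y=12 (V, w=20) cum 377
  y=12 (W, w=80) cum 457
⇒ y* = 8

(9, 8)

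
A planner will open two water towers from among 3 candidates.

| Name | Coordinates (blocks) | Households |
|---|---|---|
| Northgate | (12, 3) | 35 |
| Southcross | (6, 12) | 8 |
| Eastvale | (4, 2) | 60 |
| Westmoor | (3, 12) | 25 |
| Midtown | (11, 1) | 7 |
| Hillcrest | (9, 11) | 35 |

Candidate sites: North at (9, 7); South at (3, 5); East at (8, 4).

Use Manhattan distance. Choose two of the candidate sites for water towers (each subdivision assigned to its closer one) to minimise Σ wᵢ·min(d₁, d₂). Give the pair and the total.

Evaluate every pair (each demand assigned to the nearer of the two):
  {North, South}: total = 920
  {South, East}: total = 992
  {North, East}: total = 1056
Best pair: {North, South} with total 920.

{North, South}, total 920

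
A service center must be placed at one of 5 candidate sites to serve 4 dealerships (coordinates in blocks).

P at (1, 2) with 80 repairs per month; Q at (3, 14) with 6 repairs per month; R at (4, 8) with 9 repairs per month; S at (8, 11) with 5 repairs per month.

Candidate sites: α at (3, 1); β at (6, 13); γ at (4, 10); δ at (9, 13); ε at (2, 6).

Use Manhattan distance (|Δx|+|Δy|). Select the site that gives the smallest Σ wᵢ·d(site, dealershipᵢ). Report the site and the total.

Total weighted distance at each candidate:
  α (3, 1): total = 465
  β (6, 13): total = 1387
  γ (4, 10): total = 953
  δ (9, 13): total = 1667
  ε (2, 6): total = 545
Minimum is at α with total 465 blocks.

α, total 465 blocks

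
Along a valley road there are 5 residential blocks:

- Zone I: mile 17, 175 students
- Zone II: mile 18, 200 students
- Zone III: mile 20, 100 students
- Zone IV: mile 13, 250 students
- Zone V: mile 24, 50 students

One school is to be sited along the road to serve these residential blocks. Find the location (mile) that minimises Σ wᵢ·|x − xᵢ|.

For a sum of weighted absolute distances on a line, the optimum is the weighted median (not the mean). Total weight W = 775; half-weight = 387.5.
Sort by position and accumulate weight:
  mile 13 (Zone IV, w=250) → cum 250
  mile 17 (Zone I, w=175) → cum 425  ≥ 387.5 → median here
  mile 18 (Zone II, w=200) → cum 625
  mile 20 (Zone III, w=100) → cum 725
  mile 24 (Zone V, w=50) → cum 775
Optimal location: mile 17.

x = 17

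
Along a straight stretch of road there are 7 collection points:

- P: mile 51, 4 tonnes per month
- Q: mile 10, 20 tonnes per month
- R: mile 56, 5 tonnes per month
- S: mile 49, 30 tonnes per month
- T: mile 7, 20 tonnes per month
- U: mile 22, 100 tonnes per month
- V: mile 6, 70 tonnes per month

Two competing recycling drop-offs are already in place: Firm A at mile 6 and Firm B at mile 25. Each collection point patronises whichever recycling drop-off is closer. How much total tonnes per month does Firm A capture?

110

The indifferent point is the midpoint (6+25)/2 = 15.5; collection points left of it (closer to Firm A at 6) go to Firm A, those right go to Firm B.
  V at 6 (w=70) → Firm A
  T at 7 (w=20) → Firm A
  Q at 10 (w=20) → Firm A
  U at 22 (w=100) → Firm B
  S at 49 (w=30) → Firm B
  P at 51 (w=4) → Firm B
  R at 56 (w=5) → Firm B
Firm A captures 110; Firm B captures 139.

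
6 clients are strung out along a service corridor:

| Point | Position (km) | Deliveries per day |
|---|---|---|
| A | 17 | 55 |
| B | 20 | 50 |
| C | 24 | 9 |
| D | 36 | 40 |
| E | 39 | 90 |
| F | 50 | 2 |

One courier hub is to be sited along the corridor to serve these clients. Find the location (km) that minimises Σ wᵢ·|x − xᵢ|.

x = 36

For a sum of weighted absolute distances on a line, the optimum is the weighted median (not the mean). Total weight W = 246; half-weight = 123.
Sort by position and accumulate weight:
  km 17 (A, w=55) → cum 55
  km 20 (B, w=50) → cum 105
  km 24 (C, w=9) → cum 114
  km 36 (D, w=40) → cum 154  ≥ 123 → median here
  km 39 (E, w=90) → cum 244
  km 50 (F, w=2) → cum 246
Optimal location: km 36.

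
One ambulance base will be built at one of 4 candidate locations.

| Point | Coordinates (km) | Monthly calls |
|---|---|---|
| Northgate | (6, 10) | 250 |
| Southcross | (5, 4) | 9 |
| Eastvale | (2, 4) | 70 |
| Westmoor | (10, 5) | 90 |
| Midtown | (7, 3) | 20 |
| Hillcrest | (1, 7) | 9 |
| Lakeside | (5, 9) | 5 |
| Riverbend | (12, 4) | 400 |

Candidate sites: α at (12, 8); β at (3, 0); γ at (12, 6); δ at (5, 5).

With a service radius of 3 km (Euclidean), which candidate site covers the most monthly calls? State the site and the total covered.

Coverage radius r = 3 km; a point is covered iff (Δx)²+(Δy)² ≤ 3² = 9.
  α (12, 8): covers {none} → 0
  β (3, 0): covers {none} → 0
  γ (12, 6): covers {Westmoor, Riverbend} → 490
  δ (5, 5): covers {Southcross, Midtown} → 29
Maximum coverage at γ: 490 monthly calls.

γ, covering 490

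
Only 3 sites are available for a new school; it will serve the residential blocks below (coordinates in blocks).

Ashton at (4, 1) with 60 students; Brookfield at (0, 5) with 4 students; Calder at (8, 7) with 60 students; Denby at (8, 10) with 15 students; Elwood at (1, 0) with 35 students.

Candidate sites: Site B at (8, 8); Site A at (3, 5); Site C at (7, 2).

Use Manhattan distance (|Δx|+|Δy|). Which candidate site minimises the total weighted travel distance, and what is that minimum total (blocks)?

Total weighted distance at each candidate:
  Site B (8, 8): total = 1319
  Site A (3, 5): total = 1127
  Site C (7, 2): total = 1055
Minimum is at Site C with total 1055 blocks.

Site C, total 1055 blocks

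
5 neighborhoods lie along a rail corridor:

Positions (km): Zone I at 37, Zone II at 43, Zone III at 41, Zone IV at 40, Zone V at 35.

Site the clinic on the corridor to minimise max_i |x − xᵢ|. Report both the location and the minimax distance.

location 39, max distance 4

The 1-center on a line is the midpoint of the two extreme points: leftmost at 35, rightmost at 43.
Optimal location = (35 + 43)/2 = 39; maximum distance = (43 − 35)/2 = 4.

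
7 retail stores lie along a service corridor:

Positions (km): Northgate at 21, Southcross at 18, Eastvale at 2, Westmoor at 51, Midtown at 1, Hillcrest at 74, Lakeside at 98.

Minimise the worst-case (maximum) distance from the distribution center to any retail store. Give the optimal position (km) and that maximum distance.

The 1-center on a line is the midpoint of the two extreme points: leftmost at 1, rightmost at 98.
Optimal location = (1 + 98)/2 = 49.5; maximum distance = (98 − 1)/2 = 48.5.

location 49.5, max distance 48.5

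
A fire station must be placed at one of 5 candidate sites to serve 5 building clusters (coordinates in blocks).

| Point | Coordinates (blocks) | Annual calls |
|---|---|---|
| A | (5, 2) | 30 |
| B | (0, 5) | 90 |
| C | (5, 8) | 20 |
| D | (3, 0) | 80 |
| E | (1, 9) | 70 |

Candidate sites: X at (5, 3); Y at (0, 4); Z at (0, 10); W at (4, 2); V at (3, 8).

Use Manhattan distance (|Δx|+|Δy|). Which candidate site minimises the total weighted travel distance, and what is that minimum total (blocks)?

Y, total 1460 blocks

Total weighted distance at each candidate:
  X (5, 3): total = 1860
  Y (0, 4): total = 1460
  Z (0, 10): total = 2160
  W (4, 2): total = 1740
  V (3, 8): total = 1670
Minimum is at Y with total 1460 blocks.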